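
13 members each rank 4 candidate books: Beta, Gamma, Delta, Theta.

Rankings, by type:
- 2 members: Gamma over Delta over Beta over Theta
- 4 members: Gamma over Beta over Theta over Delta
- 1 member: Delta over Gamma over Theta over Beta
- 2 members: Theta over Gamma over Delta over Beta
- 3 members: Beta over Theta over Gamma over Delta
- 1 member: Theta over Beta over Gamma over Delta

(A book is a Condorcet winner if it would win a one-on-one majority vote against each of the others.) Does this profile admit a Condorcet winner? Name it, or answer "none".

Gamma

Pairwise majorities:
Beta vs Gamma: 3+1 = 4 for Beta, 9 for Gamma — Gamma by 9–4.
Beta vs Delta: Beta preferred on 4+3+1 = 8 ballots; Beta wins 8–5.
Beta vs Theta: Beta is ranked higher on 2+4+3 = 9 ballots, Theta on 4. Beta wins 9–4.
Gamma vs Delta: 2+4+2+3+1 = 12 for Gamma, 1 for Delta — Gamma by 12–1.
Gamma vs Theta: 2+4+1 = 7 for Gamma, 6 for Theta — Gamma by 7–6.
Delta vs Theta: Delta is ranked higher on 2+1 = 3 ballots, Theta on 10. Theta wins 10–3.
Gamma beats each of Beta, Delta, Theta — Gamma is the Condorcet winner.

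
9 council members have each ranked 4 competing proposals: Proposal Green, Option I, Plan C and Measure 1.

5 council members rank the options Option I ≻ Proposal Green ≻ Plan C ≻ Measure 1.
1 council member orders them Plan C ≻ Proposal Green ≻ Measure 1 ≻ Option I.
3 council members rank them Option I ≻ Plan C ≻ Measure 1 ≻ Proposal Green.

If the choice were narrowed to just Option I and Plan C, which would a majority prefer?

Ballots ranking Option I above Plan C: 5 + 3 = 8.
Ballots ranking Plan C above Option I: 9 − 8 = 1.
Option I wins the head-to-head 8–1.

Option I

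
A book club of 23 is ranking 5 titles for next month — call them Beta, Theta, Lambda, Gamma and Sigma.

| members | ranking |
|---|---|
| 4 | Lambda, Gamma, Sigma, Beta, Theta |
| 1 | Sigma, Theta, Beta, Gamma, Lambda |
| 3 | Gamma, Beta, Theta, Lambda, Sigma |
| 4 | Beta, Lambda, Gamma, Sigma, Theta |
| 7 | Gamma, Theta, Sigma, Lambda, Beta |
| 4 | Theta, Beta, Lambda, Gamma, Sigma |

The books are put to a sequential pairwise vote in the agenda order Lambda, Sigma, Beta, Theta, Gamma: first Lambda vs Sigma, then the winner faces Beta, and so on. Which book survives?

Round 1: Lambda vs Sigma — 15–8, Lambda advances.
Round 2: Lambda vs Beta — 11–12, Beta advances.
Round 3: Beta vs Theta — 11–12, Theta advances.
Round 4: Theta vs Gamma — 5–18, Gamma advances.
Gamma survives the agenda.

Gamma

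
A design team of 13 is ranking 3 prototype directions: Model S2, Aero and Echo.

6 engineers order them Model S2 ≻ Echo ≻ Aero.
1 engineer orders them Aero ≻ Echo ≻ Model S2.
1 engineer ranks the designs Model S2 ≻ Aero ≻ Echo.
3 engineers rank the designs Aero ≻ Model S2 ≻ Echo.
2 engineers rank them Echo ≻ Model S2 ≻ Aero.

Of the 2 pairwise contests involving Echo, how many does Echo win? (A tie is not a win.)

1

Echo against each rival (13 engineers):
Echo vs Model S2: Echo is ranked higher on 1+2 = 3 ballots, Model S2 on 10. Model S2 wins 10–3.
Echo vs Aero: Echo is ranked higher on 6+2 = 8 ballots, Aero on 5. Echo wins 8–5.
Echo beats Aero; loses to Model S2 — 1 pairwise win.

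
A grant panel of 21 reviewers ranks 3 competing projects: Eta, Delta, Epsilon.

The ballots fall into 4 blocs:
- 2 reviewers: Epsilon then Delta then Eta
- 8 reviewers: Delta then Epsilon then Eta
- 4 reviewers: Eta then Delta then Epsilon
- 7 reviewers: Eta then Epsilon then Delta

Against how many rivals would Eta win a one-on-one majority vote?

Eta against each rival (21 reviewers):
Eta vs Delta: Eta wins 11–10.
Eta vs Epsilon: Eta is ranked higher on 4+7 = 11 ballots, Epsilon on 10. Eta wins 11–10.
Eta beats Delta, Epsilon — 2 pairwise wins.

2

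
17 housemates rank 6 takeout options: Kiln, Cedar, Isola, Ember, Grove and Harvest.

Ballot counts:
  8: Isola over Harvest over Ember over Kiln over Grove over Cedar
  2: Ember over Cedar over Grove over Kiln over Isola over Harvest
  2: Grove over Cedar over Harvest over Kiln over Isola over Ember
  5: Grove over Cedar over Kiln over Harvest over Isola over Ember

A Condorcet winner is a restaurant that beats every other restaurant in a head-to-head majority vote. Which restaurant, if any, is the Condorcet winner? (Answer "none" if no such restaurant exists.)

none

Head-to-head results (17 friends):
Kiln–Cedar: Cedar 9–8.
Kiln–Isola: Kiln 9–8.
Kiln vs Ember: Ember wins 10–7.
Kiln–Grove: Grove 9–8.
Kiln–Harvest: Harvest 10–7.
Cedar–Isola: Cedar 9–8.
Cedar–Ember: Ember 10–7.
Cedar–Grove: Grove 15–2.
Cedar–Harvest: Cedar 9–8.
Isola vs Ember: Isola, 15–2.
Isola–Grove: Grove 9–8.
Isola–Harvest: Isola 10–7.
Ember vs Grove: Ember, 10–7.
Ember vs Harvest: Harvest wins 15–2.
Grove vs Harvest: Grove, 9–8.
Each restaurant drops at least one matchup (Kiln loses to Cedar; Cedar loses to Ember; Isola loses to Kiln; Ember loses to Isola; Grove loses to Ember; Harvest loses to Cedar); the cycle Kiln → Isola → Ember → Kiln rules out a Condorcet winner.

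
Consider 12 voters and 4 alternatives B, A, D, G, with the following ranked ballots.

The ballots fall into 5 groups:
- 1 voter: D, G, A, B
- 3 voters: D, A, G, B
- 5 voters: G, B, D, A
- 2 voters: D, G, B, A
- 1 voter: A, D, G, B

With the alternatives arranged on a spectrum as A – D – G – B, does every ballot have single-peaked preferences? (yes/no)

yes

Axis positions: A=1, D=2, G=3, B=4.
Group 1 (peak D at position 2): ranking walks positions 2-3-1-4, expanding outward from the peak — single-peaked.
Group 2 (peak D at position 2): ranking walks positions 2-1-3-4, expanding outward from the peak — single-peaked.
Group 3 (peak G at position 3): ranking walks positions 3-4-2-1, expanding outward from the peak — single-peaked.
Group 4 (peak D at position 2): ranking walks positions 2-3-4-1, expanding outward from the peak — single-peaked.
Group 5 (peak A at position 1): ranking walks positions 1-2-3-4, expanding outward from the peak — single-peaked.
Every ranking is single-peaked on this axis.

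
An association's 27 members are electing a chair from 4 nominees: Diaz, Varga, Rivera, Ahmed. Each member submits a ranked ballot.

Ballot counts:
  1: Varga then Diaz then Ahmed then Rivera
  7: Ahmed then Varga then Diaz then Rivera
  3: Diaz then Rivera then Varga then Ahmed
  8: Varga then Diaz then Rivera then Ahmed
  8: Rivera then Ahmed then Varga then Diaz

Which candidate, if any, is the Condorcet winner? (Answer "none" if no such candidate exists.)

none

Check each pair by majority over 27 ballots:
Diaz vs Varga: Varga wins 24–3.
Diaz–Rivera: Diaz 19–8.
Diaz vs Ahmed: Ahmed wins 15–12.
Varga vs Rivera: Varga wins 16–11.
Varga vs Ahmed: Ahmed, 15–12.
Rivera vs Ahmed: Rivera wins 19–8.
No candidate is unbeaten: Diaz loses to Varga; Varga loses to Ahmed; Rivera loses to Diaz; Ahmed loses to Rivera. In particular Diaz beats Rivera beats Ahmed beats Diaz is a majority cycle — no Condorcet winner exists.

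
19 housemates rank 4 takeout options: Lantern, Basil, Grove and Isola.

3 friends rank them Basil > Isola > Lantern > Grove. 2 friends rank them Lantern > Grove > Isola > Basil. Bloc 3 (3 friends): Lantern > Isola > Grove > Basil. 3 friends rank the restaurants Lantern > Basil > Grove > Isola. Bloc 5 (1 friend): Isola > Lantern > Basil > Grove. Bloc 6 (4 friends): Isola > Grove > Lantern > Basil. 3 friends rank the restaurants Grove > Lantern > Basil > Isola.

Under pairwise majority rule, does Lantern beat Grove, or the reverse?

Ballots ranking Lantern above Grove: 3 + 2 + 3 + 3 + 1 = 12.
Ballots ranking Grove above Lantern: 19 − 12 = 7.
Lantern wins the head-to-head 12–7.

Lantern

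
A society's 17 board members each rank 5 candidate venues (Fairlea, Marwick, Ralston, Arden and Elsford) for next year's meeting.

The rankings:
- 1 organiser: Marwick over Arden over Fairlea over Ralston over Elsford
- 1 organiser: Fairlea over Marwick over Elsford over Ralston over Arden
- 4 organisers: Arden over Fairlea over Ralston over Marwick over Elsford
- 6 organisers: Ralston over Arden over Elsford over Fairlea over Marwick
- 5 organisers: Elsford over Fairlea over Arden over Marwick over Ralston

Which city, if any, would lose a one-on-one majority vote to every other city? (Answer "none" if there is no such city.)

Marwick

Head-to-head results (17 organisers):
Fairlea–Marwick: Fairlea 16–1.
Fairlea vs Ralston: Fairlea wins 11–6.
Fairlea vs Arden: Arden, 11–6.
Fairlea vs Elsford: Fairlea is ranked higher on 1+1+4 = 6 ballots, Elsford on 11. Elsford wins 11–6.
Marwick vs Ralston: Ralston wins 10–7.
Marwick vs Arden: Arden wins 15–2.
Marwick vs Elsford: 6 to 11, Elsford.
Ralston vs Arden: Ralston is ranked higher on 1+6 = 7 ballots, Arden on 10. Arden wins 10–7.
Ralston–Elsford: Ralston 11–6.
Arden vs Elsford: Arden wins 11–6.
Marwick is beaten in every head-to-head and is the Condorcet loser.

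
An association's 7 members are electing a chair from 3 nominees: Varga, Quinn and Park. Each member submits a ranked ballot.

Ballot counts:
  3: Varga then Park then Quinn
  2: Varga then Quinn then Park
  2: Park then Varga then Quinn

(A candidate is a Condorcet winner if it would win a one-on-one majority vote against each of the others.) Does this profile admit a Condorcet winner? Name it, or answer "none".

Pairwise majorities:
Varga vs Quinn: Varga preferred on 3+2+2 = 7 ballots; Varga wins 7–0.
Varga vs Park: 5 to 2, Varga.
Quinn–Park: Park 5–2.
Only Varga has no losses; Varga is the Condorcet winner.

Varga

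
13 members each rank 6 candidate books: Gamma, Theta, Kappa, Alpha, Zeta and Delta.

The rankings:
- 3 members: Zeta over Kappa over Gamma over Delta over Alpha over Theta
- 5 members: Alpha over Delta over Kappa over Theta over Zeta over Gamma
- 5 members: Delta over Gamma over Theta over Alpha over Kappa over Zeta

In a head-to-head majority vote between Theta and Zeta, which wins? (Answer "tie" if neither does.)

Theta

Ballots ranking Theta above Zeta: 5 + 5 = 10.
Ballots ranking Zeta above Theta: 13 − 10 = 3.
Theta wins the head-to-head 10–3.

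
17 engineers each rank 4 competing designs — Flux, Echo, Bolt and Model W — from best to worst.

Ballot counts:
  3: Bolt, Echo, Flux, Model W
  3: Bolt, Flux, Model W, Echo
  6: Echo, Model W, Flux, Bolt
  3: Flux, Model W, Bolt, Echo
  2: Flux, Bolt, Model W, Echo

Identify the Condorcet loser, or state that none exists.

none

Pairwise majorities:
Flux vs Echo: Echo wins 9–8.
Flux vs Bolt: 6+3+2 = 11 for Flux, 6 for Bolt — Flux by 11–6.
Flux vs Model W: Flux, 11–6.
Echo vs Bolt: Echo preferred on 6 ballots; Bolt wins 11–6.
Echo–Model W: Echo 9–8.
Bolt vs Model W: Bolt is ranked higher on 3+3+2 = 8 ballots, Model W on 9. Model W wins 9–8.
No design is winless: Flux beats Bolt; Echo beats Flux; Bolt beats Echo; Model W beats Bolt. There is no Condorcet loser.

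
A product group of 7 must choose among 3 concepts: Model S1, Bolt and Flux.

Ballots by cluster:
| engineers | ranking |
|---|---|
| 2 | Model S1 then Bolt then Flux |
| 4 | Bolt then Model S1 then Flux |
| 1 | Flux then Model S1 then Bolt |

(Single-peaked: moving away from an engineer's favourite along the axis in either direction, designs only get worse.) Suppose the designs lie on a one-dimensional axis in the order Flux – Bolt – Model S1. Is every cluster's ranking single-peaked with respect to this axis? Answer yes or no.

no

Axis positions: Flux=1, Bolt=2, Model S1=3.
Cluster 1 (peak Model S1 at position 3): ranking walks positions 3-2-1, expanding outward from the peak — single-peaked.
Cluster 2 (peak Bolt at position 2): ranking walks positions 2-3-1, expanding outward from the peak — single-peaked.
Cluster 3: ranking walks positions 1-3-2; Model S1 is ranked above Bolt even though Bolt lies between Model S1 and the peak Flux on the axis — preferences dip and rise again. Not single-peaked.
Cluster 3 violates single-peakedness, so the profile is not single-peaked on this axis.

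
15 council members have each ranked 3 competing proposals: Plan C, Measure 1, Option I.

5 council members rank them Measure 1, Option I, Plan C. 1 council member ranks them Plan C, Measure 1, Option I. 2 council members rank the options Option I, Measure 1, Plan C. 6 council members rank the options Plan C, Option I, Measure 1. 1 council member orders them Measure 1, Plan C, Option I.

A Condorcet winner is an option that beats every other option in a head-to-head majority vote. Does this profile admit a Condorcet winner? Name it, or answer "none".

Check each pair by majority over 15 ballots:
Plan C vs Measure 1: Measure 1, 8–7.
Plan C–Option I: Plan C 8–7.
Measure 1 vs Option I: Option I, 8–7.
Every option loses at least once (Plan C loses to Measure 1; Measure 1 loses to Option I; Option I loses to Plan C). The majority relation contains the cycle Plan C > Option I > Measure 1 > Plan C, so there is no Condorcet winner.

none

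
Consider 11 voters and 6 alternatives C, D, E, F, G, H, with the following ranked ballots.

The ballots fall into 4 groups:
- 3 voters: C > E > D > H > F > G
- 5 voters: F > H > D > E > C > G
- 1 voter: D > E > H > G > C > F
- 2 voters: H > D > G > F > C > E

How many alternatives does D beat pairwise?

4

D against each rival (11 voters):
D vs C: D wins 8–3.
D vs E: 8 to 3, D.
D vs F: 3+1+2 = 6 for D, 5 for F — D by 6–5.
D vs G: 11 to 0, D.
D vs H: D preferred on 3+1 = 4 ballots; H wins 7–4.
D beats C, E, F, G; loses to H — 4 pairwise wins.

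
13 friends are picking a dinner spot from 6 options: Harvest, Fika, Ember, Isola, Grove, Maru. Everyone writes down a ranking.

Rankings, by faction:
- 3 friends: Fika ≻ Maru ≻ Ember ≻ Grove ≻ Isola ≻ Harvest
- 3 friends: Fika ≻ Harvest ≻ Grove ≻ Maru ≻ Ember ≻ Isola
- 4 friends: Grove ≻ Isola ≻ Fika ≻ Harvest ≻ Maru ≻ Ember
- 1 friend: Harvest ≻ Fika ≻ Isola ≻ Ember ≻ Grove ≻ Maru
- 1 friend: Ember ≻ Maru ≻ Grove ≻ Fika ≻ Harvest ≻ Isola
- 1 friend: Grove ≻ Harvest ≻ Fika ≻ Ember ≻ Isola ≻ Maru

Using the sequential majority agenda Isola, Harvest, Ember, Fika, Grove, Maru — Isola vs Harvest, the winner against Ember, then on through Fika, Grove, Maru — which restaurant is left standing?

Round 1: Isola vs Harvest — 7–6, Isola advances.
Round 2: Isola vs Ember — 5–8, Ember advances.
Round 3: Ember vs Fika — 1–12, Fika advances.
Round 4: Fika vs Grove — 7–6, Fika advances.
Round 5: Fika vs Maru — 12–1, Fika advances.
The agenda winner is Fika.

Fika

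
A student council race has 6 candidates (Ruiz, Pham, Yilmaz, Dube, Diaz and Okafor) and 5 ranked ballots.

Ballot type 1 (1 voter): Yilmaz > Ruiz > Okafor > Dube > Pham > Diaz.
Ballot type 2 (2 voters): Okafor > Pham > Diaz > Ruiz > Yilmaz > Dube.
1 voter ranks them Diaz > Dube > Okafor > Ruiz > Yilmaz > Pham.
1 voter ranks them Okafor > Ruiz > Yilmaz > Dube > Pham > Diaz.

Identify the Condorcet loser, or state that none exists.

Head-to-head results (5 voters):
Ruiz vs Pham: Ruiz is ranked higher on 1+1+1 = 3 ballots, Pham on 2. Ruiz wins 3–2.
Ruiz vs Yilmaz: Ruiz wins 4–1.
Ruiz vs Dube: Ruiz preferred on 1+2+1 = 4 ballots; Ruiz wins 4–1.
Ruiz vs Diaz: Ruiz is ranked higher on 1+1 = 2 ballots, Diaz on 3. Diaz wins 3–2.
Ruiz vs Okafor: 1 to 4, Okafor.
Pham vs Yilmaz: 2 for Pham, 3 for Yilmaz — Yilmaz by 3–2.
Pham vs Dube: Dube, 3–2.
Pham vs Diaz: 1+2+1 = 4 for Pham, 1 for Diaz — Pham by 4–1.
Pham vs Okafor: Okafor, 5–0.
Yilmaz vs Dube: Yilmaz preferred on 1+2+1 = 4 ballots; Yilmaz wins 4–1.
Yilmaz vs Diaz: Yilmaz preferred on 1+1 = 2 ballots; Diaz wins 3–2.
Yilmaz–Okafor: Okafor 4–1.
Dube vs Diaz: Diaz wins 3–2.
Dube–Okafor: Okafor 4–1.
Diaz–Okafor: Okafor 4–1.
Every candidate wins at least one matchup (Ruiz beats Pham; Pham beats Diaz; Yilmaz beats Pham; Dube beats Pham; Diaz beats Ruiz; Okafor beats Ruiz), so there is no Condorcet loser.

none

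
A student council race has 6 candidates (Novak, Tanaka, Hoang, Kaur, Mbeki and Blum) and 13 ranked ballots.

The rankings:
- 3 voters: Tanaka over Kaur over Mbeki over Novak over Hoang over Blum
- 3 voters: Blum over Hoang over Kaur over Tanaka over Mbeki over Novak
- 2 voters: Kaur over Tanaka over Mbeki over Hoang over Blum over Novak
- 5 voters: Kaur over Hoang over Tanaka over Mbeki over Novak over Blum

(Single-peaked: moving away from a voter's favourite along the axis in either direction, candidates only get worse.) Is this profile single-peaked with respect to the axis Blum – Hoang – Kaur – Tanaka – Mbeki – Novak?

Axis positions: Blum=1, Hoang=2, Kaur=3, Tanaka=4, Mbeki=5, Novak=6.
Ballot type 1 (peak Tanaka at position 4): ranking walks positions 4-3-5-6-2-1, expanding outward from the peak — single-peaked.
Ballot type 2 (peak Blum at position 1): ranking walks positions 1-2-3-4-5-6, expanding outward from the peak — single-peaked.
Ballot type 3 (peak Kaur at position 3): ranking walks positions 3-4-5-2-1-6, expanding outward from the peak — single-peaked.
Ballot type 4 (peak Kaur at position 3): ranking walks positions 3-2-4-5-6-1, expanding outward from the peak — single-peaked.
Every ranking is single-peaked on this axis.

yes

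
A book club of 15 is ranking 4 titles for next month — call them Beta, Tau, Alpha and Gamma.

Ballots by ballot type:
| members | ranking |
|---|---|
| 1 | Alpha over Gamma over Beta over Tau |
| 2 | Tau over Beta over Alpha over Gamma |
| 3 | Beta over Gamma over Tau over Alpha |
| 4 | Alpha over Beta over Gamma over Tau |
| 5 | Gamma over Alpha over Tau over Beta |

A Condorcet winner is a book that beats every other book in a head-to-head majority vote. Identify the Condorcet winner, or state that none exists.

Pairwise majorities:
Beta vs Tau: 1+3+4 = 8 for Beta, 7 for Tau — Beta by 8–7.
Beta vs Alpha: Beta preferred on 2+3 = 5 ballots; Alpha wins 10–5.
Beta vs Gamma: Beta, 9–6.
Tau vs Alpha: 5 to 10, Alpha.
Tau vs Gamma: Tau is ranked higher on 2 ballots, Gamma on 13. Gamma wins 13–2.
Alpha–Gamma: Gamma 8–7.
Every book loses at least once (Beta loses to Alpha; Tau loses to Beta; Alpha loses to Gamma; Gamma loses to Beta). The majority relation contains the cycle Beta > Gamma > Alpha > Beta, so there is no Condorcet winner.

none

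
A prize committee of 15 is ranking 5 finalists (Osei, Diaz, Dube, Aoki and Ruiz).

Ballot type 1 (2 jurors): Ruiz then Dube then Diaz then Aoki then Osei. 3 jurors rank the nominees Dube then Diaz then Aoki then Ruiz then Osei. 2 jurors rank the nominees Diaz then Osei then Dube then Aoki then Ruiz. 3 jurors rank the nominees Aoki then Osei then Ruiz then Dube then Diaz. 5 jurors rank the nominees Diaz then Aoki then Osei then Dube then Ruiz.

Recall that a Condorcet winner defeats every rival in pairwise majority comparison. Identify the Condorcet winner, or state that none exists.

none

Check each pair by majority over 15 ballots:
Osei–Diaz: Diaz 12–3.
Osei vs Dube: 2+3+5 = 10 for Osei, 5 for Dube — Osei by 10–5.
Osei vs Aoki: 2 to 13, Aoki.
Osei vs Ruiz: Osei wins 10–5.
Diaz vs Dube: Dube, 8–7.
Diaz vs Aoki: Diaz preferred on 2+3+2+5 = 12 ballots; Diaz wins 12–3.
Diaz vs Ruiz: Diaz, 10–5.
Dube vs Aoki: Aoki wins 8–7.
Dube vs Ruiz: Dube is ranked higher on 3+2+5 = 10 ballots, Ruiz on 5. Dube wins 10–5.
Aoki vs Ruiz: Aoki, 13–2.
Every nominee loses at least once (Osei loses to Diaz; Diaz loses to Dube; Dube loses to Osei; Aoki loses to Diaz; Ruiz loses to Osei). The majority relation contains the cycle Osei beats Dube beats Diaz beats Osei, so there is no Condorcet winner.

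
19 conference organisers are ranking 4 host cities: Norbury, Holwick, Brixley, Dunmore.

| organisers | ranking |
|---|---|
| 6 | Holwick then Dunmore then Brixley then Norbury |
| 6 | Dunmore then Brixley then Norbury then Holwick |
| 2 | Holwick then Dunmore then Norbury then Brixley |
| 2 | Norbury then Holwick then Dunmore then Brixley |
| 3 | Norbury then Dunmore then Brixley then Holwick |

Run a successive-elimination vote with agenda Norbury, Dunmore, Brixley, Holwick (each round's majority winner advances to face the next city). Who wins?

Holwick

Round 1: Norbury vs Dunmore — 5–14, Dunmore advances.
Round 2: Dunmore vs Brixley — 19–0, Dunmore advances.
Round 3: Dunmore vs Holwick — 9–10, Holwick advances.
The agenda winner is Holwick.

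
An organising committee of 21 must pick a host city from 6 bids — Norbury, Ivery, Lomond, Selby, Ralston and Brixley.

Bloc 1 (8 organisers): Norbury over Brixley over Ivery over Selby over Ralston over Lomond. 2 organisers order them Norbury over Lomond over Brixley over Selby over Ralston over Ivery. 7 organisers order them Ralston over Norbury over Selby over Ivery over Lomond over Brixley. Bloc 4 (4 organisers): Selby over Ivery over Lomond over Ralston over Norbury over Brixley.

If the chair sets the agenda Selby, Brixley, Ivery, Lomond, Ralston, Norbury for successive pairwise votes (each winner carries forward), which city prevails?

Norbury

Round 1: Selby vs Brixley — 11–10, Selby advances.
Round 2: Selby vs Ivery — 13–8, Selby advances.
Round 3: Selby vs Lomond — 19–2, Selby advances.
Round 4: Selby vs Ralston — 14–7, Selby advances.
Round 5: Selby vs Norbury — 4–17, Norbury advances.
The agenda winner is Norbury.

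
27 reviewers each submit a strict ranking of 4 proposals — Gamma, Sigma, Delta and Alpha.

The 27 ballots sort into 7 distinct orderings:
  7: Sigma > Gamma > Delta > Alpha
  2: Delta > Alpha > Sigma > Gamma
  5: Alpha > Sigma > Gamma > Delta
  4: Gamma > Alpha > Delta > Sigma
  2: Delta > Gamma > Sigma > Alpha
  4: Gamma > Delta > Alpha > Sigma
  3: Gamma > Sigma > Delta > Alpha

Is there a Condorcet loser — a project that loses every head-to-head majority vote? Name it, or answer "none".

none

Head-to-head results (27 reviewers):
Gamma vs Sigma: Sigma wins 14–13.
Gamma–Delta: Gamma 23–4.
Gamma vs Alpha: Gamma is ranked higher on 7+4+2+4+3 = 20 ballots, Alpha on 7. Gamma wins 20–7.
Sigma vs Delta: Sigma preferred on 7+5+3 = 15 ballots; Sigma wins 15–12.
Sigma vs Alpha: Sigma preferred on 7+2+3 = 12 ballots; Alpha wins 15–12.
Delta vs Alpha: Delta is ranked higher on 7+2+2+4+3 = 18 ballots, Alpha on 9. Delta wins 18–9.
Every project wins at least one matchup (Gamma beats Delta; Sigma beats Gamma; Delta beats Alpha; Alpha beats Sigma), so there is no Condorcet loser.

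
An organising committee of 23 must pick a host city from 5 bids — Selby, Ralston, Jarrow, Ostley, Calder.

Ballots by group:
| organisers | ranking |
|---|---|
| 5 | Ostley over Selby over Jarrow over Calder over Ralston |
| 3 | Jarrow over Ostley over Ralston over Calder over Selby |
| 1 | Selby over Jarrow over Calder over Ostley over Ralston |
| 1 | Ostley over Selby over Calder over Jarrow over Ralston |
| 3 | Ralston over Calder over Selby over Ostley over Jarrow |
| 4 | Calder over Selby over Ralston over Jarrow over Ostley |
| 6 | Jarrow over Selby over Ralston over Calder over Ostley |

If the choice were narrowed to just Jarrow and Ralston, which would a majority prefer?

Ballots ranking Jarrow above Ralston: 5 + 3 + 1 + 1 + 6 = 16.
Ballots ranking Ralston above Jarrow: 23 − 16 = 7.
Jarrow wins the head-to-head 16–7.

Jarrow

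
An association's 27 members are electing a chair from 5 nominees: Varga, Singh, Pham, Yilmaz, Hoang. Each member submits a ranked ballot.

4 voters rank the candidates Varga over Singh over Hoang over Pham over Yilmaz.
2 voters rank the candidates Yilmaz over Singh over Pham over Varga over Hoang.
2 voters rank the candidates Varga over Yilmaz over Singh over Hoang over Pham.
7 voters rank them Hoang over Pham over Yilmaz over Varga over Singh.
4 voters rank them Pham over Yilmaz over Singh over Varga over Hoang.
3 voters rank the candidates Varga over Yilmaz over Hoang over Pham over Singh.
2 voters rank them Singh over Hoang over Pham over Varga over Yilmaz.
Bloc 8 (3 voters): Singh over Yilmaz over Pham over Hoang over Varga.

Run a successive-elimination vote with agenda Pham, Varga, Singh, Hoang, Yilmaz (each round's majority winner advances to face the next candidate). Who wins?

Round 1: Pham vs Varga — 18–9, Pham advances.
Round 2: Pham vs Singh — 14–13, Pham advances.
Round 3: Pham vs Hoang — 9–18, Hoang advances.
Round 4: Hoang vs Yilmaz — 13–14, Yilmaz advances.
The agenda winner is Yilmaz.

Yilmaz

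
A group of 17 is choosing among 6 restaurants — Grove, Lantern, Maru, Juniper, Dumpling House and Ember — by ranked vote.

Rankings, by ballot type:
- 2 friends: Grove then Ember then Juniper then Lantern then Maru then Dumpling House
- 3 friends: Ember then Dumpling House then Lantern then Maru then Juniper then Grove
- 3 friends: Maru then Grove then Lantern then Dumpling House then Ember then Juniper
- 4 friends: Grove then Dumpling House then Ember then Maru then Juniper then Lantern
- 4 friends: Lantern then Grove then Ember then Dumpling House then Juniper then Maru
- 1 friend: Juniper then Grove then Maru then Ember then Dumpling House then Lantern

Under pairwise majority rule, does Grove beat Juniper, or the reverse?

Grove

Ballots ranking Grove above Juniper: 2 + 3 + 4 + 4 = 13.
Ballots ranking Juniper above Grove: 17 − 13 = 4.
Grove wins the head-to-head 13–4.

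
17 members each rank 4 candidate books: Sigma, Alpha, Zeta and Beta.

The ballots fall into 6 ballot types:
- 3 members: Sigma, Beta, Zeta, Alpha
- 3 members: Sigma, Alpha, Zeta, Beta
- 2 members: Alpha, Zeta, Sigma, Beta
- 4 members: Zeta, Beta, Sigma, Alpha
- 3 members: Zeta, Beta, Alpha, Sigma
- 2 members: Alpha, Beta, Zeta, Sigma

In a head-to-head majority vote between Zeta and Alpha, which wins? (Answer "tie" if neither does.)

Ballots ranking Zeta above Alpha: 3 + 4 + 3 = 10.
Ballots ranking Alpha above Zeta: 17 − 10 = 7.
Zeta wins the head-to-head 10–7.

Zeta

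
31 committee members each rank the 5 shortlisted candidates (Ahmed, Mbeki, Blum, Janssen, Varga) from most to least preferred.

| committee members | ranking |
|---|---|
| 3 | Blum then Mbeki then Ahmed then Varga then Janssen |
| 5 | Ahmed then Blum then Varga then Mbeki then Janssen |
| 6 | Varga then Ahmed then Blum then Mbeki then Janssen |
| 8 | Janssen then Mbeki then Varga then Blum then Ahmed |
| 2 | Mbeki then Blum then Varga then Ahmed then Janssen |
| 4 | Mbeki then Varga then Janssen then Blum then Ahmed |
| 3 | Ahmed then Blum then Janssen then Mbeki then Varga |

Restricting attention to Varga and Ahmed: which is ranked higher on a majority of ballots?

Varga

Ballots ranking Varga above Ahmed: 6 + 8 + 2 + 4 = 20.
Ballots ranking Ahmed above Varga: 31 − 20 = 11.
Varga wins the head-to-head 20–11.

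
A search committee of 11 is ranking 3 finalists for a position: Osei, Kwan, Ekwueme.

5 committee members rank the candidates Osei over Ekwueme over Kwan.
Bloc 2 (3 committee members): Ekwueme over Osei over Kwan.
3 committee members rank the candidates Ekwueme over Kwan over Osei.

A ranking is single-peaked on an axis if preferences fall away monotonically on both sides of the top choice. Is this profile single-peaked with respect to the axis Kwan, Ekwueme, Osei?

yes

Axis positions: Kwan=1, Ekwueme=2, Osei=3.
Bloc 1 (peak Osei at position 3): ranking walks positions 3-2-1, expanding outward from the peak — single-peaked.
Bloc 2 (peak Ekwueme at position 2): ranking walks positions 2-3-1, expanding outward from the peak — single-peaked.
Bloc 3 (peak Ekwueme at position 2): ranking walks positions 2-1-3, expanding outward from the peak — single-peaked.
Every ranking is single-peaked on this axis.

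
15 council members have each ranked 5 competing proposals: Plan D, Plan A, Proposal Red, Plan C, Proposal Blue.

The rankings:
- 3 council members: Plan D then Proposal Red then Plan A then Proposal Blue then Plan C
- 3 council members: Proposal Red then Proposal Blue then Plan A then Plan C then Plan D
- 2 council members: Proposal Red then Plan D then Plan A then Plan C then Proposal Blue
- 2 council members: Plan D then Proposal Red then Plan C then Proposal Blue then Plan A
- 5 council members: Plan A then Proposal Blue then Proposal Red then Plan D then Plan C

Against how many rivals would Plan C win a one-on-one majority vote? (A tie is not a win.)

Plan C against each rival (15 council members):
Plan C vs Plan D: Plan D wins 12–3.
Plan C–Plan A: Plan A 13–2.
Plan C vs Proposal Red: Plan C is ranked higher on 0 ballots, Proposal Red on 15. Proposal Red wins 15–0.
Plan C vs Proposal Blue: Proposal Blue wins 11–4.
Plan C beats no one; loses to Plan D, Plan A, Proposal Red, Proposal Blue — 0 pairwise wins.

0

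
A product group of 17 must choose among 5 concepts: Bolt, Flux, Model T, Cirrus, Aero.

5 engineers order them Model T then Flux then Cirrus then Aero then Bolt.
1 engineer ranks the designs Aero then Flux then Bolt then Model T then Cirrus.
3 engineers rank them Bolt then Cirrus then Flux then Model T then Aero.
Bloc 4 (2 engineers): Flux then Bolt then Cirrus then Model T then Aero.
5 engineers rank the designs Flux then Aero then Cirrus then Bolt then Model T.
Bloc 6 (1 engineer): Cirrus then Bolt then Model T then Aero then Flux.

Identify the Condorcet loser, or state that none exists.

none

Head-to-head results (17 engineers):
Bolt vs Flux: Bolt is ranked higher on 3+1 = 4 ballots, Flux on 13. Flux wins 13–4.
Bolt vs Model T: 12 to 5, Bolt.
Bolt vs Cirrus: Cirrus wins 11–6.
Bolt–Aero: Aero 11–6.
Flux–Model T: Flux 11–6.
Flux vs Cirrus: Flux is ranked higher on 5+1+2+5 = 13 ballots, Cirrus on 4. Flux wins 13–4.
Flux vs Aero: Flux, 15–2.
Model T vs Cirrus: 6 to 11, Cirrus.
Model T vs Aero: Model T wins 11–6.
Cirrus vs Aero: Cirrus, 11–6.
Every design wins at least one matchup (Bolt beats Model T; Flux beats Bolt; Model T beats Aero; Cirrus beats Bolt; Aero beats Bolt), so there is no Condorcet loser.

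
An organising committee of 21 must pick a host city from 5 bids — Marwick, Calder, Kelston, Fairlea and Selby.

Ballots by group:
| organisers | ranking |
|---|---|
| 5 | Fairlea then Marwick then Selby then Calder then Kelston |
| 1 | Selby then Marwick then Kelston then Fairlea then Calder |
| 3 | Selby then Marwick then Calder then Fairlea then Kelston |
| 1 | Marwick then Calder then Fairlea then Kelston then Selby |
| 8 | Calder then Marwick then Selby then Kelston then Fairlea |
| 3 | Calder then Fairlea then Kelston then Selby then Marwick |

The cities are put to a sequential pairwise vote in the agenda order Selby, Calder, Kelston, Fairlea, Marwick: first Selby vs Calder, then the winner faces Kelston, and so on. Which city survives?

Calder

Round 1: Selby vs Calder — 9–12, Calder advances.
Round 2: Calder vs Kelston — 20–1, Calder advances.
Round 3: Calder vs Fairlea — 15–6, Calder advances.
Round 4: Calder vs Marwick — 11–10, Calder advances.
The agenda winner is Calder.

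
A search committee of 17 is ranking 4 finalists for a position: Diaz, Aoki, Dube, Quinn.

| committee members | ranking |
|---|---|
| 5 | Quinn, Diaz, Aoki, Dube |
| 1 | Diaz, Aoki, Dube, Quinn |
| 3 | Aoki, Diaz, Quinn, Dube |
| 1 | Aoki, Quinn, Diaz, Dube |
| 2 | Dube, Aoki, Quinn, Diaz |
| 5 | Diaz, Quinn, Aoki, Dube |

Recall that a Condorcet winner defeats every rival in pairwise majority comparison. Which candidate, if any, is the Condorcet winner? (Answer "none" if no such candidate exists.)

Check each pair by majority over 17 ballots:
Diaz vs Aoki: Diaz is ranked higher on 5+1+5 = 11 ballots, Aoki on 6. Diaz wins 11–6.
Diaz vs Dube: Diaz is ranked higher on 5+1+3+1+5 = 15 ballots, Dube on 2. Diaz wins 15–2.
Diaz vs Quinn: 1+3+5 = 9 for Diaz, 8 for Quinn — Diaz by 9–8.
Aoki vs Dube: Aoki preferred on 5+1+3+1+5 = 15 ballots; Aoki wins 15–2.
Aoki vs Quinn: Aoki is ranked higher on 1+3+1+2 = 7 ballots, Quinn on 10. Quinn wins 10–7.
Dube vs Quinn: Dube is ranked higher on 1+2 = 3 ballots, Quinn on 14. Quinn wins 14–3.
Diaz wins every pairwise contest, so Diaz is the Condorcet winner.

Diaz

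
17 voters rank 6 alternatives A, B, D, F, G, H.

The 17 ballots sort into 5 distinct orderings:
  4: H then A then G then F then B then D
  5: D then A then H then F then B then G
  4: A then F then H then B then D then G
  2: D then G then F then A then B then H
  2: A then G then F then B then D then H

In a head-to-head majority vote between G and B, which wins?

B

Ballots ranking G above B: 4 + 2 + 2 = 8.
Ballots ranking B above G: 17 − 8 = 9.
B wins the head-to-head 9–8.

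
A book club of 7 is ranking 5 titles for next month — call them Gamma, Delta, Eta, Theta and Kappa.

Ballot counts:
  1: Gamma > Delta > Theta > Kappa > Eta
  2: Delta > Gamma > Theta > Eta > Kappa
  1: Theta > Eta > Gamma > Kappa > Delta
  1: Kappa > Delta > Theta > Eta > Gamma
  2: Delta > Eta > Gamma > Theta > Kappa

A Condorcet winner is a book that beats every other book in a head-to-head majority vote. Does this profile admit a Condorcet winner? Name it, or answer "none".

Pairwise majorities:
Gamma vs Delta: Delta wins 5–2.
Gamma–Eta: Eta 4–3.
Gamma–Theta: Gamma 5–2.
Gamma–Kappa: Gamma 6–1.
Delta vs Eta: Delta wins 6–1.
Delta vs Theta: Delta, 6–1.
Delta vs Kappa: Delta, 5–2.
Eta vs Theta: Theta wins 5–2.
Eta vs Kappa: Eta wins 5–2.
Theta–Kappa: Theta 6–1.
Delta beats each of Gamma, Eta, Theta, Kappa — Delta is the Condorcet winner.

Delta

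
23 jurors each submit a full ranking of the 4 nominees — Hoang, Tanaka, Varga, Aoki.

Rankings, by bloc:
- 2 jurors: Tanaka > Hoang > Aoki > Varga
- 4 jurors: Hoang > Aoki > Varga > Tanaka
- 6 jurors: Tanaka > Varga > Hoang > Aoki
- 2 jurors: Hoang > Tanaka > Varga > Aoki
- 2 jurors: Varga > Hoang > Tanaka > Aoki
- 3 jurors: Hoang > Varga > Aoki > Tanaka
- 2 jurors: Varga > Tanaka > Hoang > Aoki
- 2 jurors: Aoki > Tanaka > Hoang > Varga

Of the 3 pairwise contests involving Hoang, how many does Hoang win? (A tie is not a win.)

2

Hoang against each rival (23 jurors):
Hoang vs Tanaka: 4+2+2+3 = 11 for Hoang, 12 for Tanaka — Tanaka by 12–11.
Hoang vs Varga: Hoang, 13–10.
Hoang vs Aoki: Hoang, 21–2.
Hoang beats Varga, Aoki; loses to Tanaka — 2 pairwise wins.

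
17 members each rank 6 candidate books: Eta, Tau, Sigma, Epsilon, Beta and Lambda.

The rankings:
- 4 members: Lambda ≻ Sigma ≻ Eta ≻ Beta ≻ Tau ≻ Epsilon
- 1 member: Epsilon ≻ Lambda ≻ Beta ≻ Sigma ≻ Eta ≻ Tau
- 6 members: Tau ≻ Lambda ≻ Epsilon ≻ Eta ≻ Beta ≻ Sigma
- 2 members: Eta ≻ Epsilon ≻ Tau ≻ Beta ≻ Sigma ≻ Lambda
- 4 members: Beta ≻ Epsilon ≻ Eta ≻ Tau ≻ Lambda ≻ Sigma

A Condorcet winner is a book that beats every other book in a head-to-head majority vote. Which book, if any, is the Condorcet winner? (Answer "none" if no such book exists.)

Check each pair by majority over 17 ballots:
Eta–Tau: Eta 11–6.
Eta vs Sigma: Eta, 12–5.
Eta vs Epsilon: Epsilon wins 11–6.
Eta vs Beta: Eta wins 12–5.
Eta vs Lambda: Lambda wins 11–6.
Tau vs Sigma: Tau, 12–5.
Tau–Epsilon: Tau 10–7.
Tau vs Beta: Beta wins 9–8.
Tau vs Lambda: Tau wins 12–5.
Sigma vs Epsilon: Epsilon wins 13–4.
Sigma–Beta: Beta 13–4.
Sigma–Lambda: Lambda 15–2.
Epsilon vs Beta: Epsilon wins 9–8.
Epsilon vs Lambda: Lambda wins 10–7.
Beta vs Lambda: Lambda wins 11–6.
No book is unbeaten: Eta loses to Epsilon; Tau loses to Eta; Sigma loses to Eta; Epsilon loses to Tau; Beta loses to Eta; Lambda loses to Tau. In particular Eta > Tau > Epsilon > Eta is a majority cycle — no Condorcet winner exists.

none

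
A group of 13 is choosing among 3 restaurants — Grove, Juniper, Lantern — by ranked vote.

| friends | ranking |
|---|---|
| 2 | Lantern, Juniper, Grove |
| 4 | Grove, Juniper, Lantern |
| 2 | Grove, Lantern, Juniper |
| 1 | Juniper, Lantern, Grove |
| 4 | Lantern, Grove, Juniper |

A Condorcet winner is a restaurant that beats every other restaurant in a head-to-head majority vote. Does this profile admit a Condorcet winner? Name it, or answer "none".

Pairwise majorities:
Grove vs Juniper: 10 to 3, Grove.
Grove vs Lantern: 6 to 7, Lantern.
Juniper vs Lantern: 5 to 8, Lantern.
Lantern defeats every rival head-to-head and is the Condorcet winner.

Lantern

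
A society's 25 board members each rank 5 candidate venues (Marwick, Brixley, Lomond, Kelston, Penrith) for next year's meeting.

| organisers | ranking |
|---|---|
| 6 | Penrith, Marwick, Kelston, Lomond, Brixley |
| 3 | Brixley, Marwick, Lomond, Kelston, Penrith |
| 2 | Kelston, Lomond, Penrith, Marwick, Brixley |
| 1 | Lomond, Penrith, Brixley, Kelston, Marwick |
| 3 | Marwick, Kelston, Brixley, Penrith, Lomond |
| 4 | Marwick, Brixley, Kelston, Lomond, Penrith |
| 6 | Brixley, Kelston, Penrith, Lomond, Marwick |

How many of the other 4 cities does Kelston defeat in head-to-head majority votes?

Kelston against each rival (25 organisers):
Kelston vs Marwick: 2+1+6 = 9 for Kelston, 16 for Marwick — Marwick by 16–9.
Kelston vs Brixley: Kelston is ranked higher on 6+2+3 = 11 ballots, Brixley on 14. Brixley wins 14–11.
Kelston vs Lomond: Kelston, 21–4.
Kelston vs Penrith: Kelston preferred on 3+2+3+4+6 = 18 ballots; Kelston wins 18–7.
Kelston beats Lomond, Penrith; loses to Marwick, Brixley — 2 pairwise wins.

2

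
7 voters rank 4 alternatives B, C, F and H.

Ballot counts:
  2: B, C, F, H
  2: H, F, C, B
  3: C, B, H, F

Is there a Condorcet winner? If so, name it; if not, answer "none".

C

Head-to-head results (7 voters):
B vs C: 2 to 5, C.
B vs F: 2+3 = 5 for B, 2 for F — B by 5–2.
B vs H: B is ranked higher on 2+3 = 5 ballots, H on 2. B wins 5–2.
C vs F: C preferred on 2+3 = 5 ballots; C wins 5–2.
C vs H: C preferred on 2+3 = 5 ballots; C wins 5–2.
F vs H: 2 for F, 5 for H — H by 5–2.
C defeats every rival head-to-head and is the Condorcet winner.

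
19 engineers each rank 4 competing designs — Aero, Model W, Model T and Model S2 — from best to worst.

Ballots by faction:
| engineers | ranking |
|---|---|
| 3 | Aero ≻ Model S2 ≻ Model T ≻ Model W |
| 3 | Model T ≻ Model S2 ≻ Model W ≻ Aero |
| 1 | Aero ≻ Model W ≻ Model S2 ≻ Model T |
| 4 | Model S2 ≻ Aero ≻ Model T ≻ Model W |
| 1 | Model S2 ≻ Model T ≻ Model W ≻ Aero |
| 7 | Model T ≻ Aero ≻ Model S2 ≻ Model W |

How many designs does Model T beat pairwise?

Model T against each rival (19 engineers):
Model T vs Aero: Model T, 11–8.
Model T vs Model W: Model T is ranked higher on 3+3+4+1+7 = 18 ballots, Model W on 1. Model T wins 18–1.
Model T vs Model S2: Model T is ranked higher on 3+7 = 10 ballots, Model S2 on 9. Model T wins 10–9.
Model T beats Aero, Model W, Model S2 — 3 pairwise wins.

3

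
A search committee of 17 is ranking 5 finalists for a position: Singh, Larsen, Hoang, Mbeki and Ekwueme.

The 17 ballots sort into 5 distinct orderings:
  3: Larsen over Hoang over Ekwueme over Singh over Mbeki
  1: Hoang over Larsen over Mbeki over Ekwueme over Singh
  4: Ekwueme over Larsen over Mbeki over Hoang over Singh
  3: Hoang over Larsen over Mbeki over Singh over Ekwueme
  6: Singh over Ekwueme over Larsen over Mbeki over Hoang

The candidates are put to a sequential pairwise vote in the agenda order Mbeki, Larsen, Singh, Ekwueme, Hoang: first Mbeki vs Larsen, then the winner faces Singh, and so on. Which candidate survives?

Round 1: Mbeki vs Larsen — 0–17, Larsen advances.
Round 2: Larsen vs Singh — 11–6, Larsen advances.
Round 3: Larsen vs Ekwueme — 7–10, Ekwueme advances.
Round 4: Ekwueme vs Hoang — 10–7, Ekwueme advances.
Ekwueme survives the agenda.

Ekwueme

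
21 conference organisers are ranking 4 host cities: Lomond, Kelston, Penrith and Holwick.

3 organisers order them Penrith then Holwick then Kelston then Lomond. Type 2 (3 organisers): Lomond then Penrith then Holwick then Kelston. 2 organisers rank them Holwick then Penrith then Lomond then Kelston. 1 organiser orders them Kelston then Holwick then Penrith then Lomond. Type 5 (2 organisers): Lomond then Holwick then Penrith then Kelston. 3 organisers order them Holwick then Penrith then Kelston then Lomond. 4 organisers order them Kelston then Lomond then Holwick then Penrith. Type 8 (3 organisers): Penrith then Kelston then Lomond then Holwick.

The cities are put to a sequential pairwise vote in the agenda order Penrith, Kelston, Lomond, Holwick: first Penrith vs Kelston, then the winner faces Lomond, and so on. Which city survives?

Holwick

Round 1: Penrith vs Kelston — 16–5, Penrith advances.
Round 2: Penrith vs Lomond — 12–9, Penrith advances.
Round 3: Penrith vs Holwick — 9–12, Holwick advances.
Holwick survives the agenda.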